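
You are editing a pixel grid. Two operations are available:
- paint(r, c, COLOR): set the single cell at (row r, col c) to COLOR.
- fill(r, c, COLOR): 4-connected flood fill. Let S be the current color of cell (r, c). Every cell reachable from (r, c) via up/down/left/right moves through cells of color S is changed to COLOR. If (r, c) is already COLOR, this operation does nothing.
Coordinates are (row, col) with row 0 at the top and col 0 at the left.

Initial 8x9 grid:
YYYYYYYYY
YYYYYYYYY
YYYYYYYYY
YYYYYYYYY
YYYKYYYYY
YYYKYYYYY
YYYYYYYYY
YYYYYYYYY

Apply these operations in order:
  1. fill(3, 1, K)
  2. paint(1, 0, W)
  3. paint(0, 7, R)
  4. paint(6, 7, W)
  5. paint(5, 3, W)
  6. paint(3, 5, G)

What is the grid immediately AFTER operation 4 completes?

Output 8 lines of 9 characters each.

After op 1 fill(3,1,K) [70 cells changed]:
KKKKKKKKK
KKKKKKKKK
KKKKKKKKK
KKKKKKKKK
KKKKKKKKK
KKKKKKKKK
KKKKKKKKK
KKKKKKKKK
After op 2 paint(1,0,W):
KKKKKKKKK
WKKKKKKKK
KKKKKKKKK
KKKKKKKKK
KKKKKKKKK
KKKKKKKKK
KKKKKKKKK
KKKKKKKKK
After op 3 paint(0,7,R):
KKKKKKKRK
WKKKKKKKK
KKKKKKKKK
KKKKKKKKK
KKKKKKKKK
KKKKKKKKK
KKKKKKKKK
KKKKKKKKK
After op 4 paint(6,7,W):
KKKKKKKRK
WKKKKKKKK
KKKKKKKKK
KKKKKKKKK
KKKKKKKKK
KKKKKKKKK
KKKKKKKWK
KKKKKKKKK

Answer: KKKKKKKRK
WKKKKKKKK
KKKKKKKKK
KKKKKKKKK
KKKKKKKKK
KKKKKKKKK
KKKKKKKWK
KKKKKKKKK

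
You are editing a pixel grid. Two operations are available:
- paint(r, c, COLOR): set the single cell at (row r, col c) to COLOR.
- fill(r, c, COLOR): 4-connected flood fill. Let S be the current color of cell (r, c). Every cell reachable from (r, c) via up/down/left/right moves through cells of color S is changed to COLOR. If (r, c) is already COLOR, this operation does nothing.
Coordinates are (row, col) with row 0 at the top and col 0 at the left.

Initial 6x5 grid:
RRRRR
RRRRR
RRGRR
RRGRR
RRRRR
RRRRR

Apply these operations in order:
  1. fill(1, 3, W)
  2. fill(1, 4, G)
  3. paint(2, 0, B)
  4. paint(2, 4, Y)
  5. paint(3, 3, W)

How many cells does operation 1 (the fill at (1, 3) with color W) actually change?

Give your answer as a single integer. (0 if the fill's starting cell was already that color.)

Answer: 28

Derivation:
After op 1 fill(1,3,W) [28 cells changed]:
WWWWW
WWWWW
WWGWW
WWGWW
WWWWW
WWWWW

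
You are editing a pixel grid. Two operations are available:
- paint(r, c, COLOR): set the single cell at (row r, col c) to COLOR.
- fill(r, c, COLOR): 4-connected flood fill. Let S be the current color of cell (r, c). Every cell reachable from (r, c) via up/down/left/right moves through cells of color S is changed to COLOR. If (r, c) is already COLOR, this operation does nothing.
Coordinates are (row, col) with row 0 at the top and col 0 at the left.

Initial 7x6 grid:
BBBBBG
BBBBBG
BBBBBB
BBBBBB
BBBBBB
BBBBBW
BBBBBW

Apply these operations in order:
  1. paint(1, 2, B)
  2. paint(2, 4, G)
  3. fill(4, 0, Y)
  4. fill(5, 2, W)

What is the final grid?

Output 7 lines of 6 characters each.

Answer: WWWWWG
WWWWWG
WWWWGW
WWWWWW
WWWWWW
WWWWWW
WWWWWW

Derivation:
After op 1 paint(1,2,B):
BBBBBG
BBBBBG
BBBBBB
BBBBBB
BBBBBB
BBBBBW
BBBBBW
After op 2 paint(2,4,G):
BBBBBG
BBBBBG
BBBBGB
BBBBBB
BBBBBB
BBBBBW
BBBBBW
After op 3 fill(4,0,Y) [37 cells changed]:
YYYYYG
YYYYYG
YYYYGY
YYYYYY
YYYYYY
YYYYYW
YYYYYW
After op 4 fill(5,2,W) [37 cells changed]:
WWWWWG
WWWWWG
WWWWGW
WWWWWW
WWWWWW
WWWWWW
WWWWWW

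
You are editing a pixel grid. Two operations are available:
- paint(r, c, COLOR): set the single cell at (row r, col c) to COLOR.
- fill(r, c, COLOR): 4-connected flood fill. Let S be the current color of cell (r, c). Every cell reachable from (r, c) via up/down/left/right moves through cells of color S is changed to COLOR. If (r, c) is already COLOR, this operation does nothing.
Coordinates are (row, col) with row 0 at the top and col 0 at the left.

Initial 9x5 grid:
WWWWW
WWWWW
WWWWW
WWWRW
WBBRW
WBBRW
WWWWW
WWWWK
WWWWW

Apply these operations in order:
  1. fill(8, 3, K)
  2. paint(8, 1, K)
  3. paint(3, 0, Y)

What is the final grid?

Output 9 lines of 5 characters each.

After op 1 fill(8,3,K) [37 cells changed]:
KKKKK
KKKKK
KKKKK
KKKRK
KBBRK
KBBRK
KKKKK
KKKKK
KKKKK
After op 2 paint(8,1,K):
KKKKK
KKKKK
KKKKK
KKKRK
KBBRK
KBBRK
KKKKK
KKKKK
KKKKK
After op 3 paint(3,0,Y):
KKKKK
KKKKK
KKKKK
YKKRK
KBBRK
KBBRK
KKKKK
KKKKK
KKKKK

Answer: KKKKK
KKKKK
KKKKK
YKKRK
KBBRK
KBBRK
KKKKK
KKKKK
KKKKK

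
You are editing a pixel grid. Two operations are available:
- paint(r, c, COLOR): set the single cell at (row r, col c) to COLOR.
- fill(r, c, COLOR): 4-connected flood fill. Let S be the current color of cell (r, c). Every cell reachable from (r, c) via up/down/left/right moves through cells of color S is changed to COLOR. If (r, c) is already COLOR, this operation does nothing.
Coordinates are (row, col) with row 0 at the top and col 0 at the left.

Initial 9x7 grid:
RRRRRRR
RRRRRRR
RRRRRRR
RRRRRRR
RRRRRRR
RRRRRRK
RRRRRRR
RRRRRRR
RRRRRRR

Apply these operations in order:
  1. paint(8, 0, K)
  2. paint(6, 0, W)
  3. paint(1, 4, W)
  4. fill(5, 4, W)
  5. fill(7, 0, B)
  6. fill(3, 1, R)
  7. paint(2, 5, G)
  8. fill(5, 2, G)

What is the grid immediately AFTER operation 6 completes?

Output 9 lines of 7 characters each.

After op 1 paint(8,0,K):
RRRRRRR
RRRRRRR
RRRRRRR
RRRRRRR
RRRRRRR
RRRRRRK
RRRRRRR
RRRRRRR
KRRRRRR
After op 2 paint(6,0,W):
RRRRRRR
RRRRRRR
RRRRRRR
RRRRRRR
RRRRRRR
RRRRRRK
WRRRRRR
RRRRRRR
KRRRRRR
After op 3 paint(1,4,W):
RRRRRRR
RRRRWRR
RRRRRRR
RRRRRRR
RRRRRRR
RRRRRRK
WRRRRRR
RRRRRRR
KRRRRRR
After op 4 fill(5,4,W) [59 cells changed]:
WWWWWWW
WWWWWWW
WWWWWWW
WWWWWWW
WWWWWWW
WWWWWWK
WWWWWWW
WWWWWWW
KWWWWWW
After op 5 fill(7,0,B) [61 cells changed]:
BBBBBBB
BBBBBBB
BBBBBBB
BBBBBBB
BBBBBBB
BBBBBBK
BBBBBBB
BBBBBBB
KBBBBBB
After op 6 fill(3,1,R) [61 cells changed]:
RRRRRRR
RRRRRRR
RRRRRRR
RRRRRRR
RRRRRRR
RRRRRRK
RRRRRRR
RRRRRRR
KRRRRRR

Answer: RRRRRRR
RRRRRRR
RRRRRRR
RRRRRRR
RRRRRRR
RRRRRRK
RRRRRRR
RRRRRRR
KRRRRRR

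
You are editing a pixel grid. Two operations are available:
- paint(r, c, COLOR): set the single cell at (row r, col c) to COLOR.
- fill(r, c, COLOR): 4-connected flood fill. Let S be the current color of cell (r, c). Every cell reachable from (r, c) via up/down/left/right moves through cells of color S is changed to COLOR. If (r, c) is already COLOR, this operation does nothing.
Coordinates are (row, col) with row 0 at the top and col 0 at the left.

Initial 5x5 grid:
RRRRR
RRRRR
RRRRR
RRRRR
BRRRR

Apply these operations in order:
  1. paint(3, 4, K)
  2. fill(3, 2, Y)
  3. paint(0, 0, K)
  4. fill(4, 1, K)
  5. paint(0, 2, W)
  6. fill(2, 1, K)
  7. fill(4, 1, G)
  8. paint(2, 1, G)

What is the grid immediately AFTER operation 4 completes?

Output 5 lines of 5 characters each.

After op 1 paint(3,4,K):
RRRRR
RRRRR
RRRRR
RRRRK
BRRRR
After op 2 fill(3,2,Y) [23 cells changed]:
YYYYY
YYYYY
YYYYY
YYYYK
BYYYY
After op 3 paint(0,0,K):
KYYYY
YYYYY
YYYYY
YYYYK
BYYYY
After op 4 fill(4,1,K) [22 cells changed]:
KKKKK
KKKKK
KKKKK
KKKKK
BKKKK

Answer: KKKKK
KKKKK
KKKKK
KKKKK
BKKKK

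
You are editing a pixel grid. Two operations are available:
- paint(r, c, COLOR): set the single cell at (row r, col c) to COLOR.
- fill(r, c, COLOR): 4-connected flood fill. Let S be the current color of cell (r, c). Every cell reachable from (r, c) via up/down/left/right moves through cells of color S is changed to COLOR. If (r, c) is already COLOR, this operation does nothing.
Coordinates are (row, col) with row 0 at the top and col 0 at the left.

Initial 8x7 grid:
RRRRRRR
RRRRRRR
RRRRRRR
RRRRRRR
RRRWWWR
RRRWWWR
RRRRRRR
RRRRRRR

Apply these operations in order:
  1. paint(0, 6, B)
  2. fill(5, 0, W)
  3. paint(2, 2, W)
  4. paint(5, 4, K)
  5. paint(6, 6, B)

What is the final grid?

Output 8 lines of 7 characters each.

After op 1 paint(0,6,B):
RRRRRRB
RRRRRRR
RRRRRRR
RRRRRRR
RRRWWWR
RRRWWWR
RRRRRRR
RRRRRRR
After op 2 fill(5,0,W) [49 cells changed]:
WWWWWWB
WWWWWWW
WWWWWWW
WWWWWWW
WWWWWWW
WWWWWWW
WWWWWWW
WWWWWWW
After op 3 paint(2,2,W):
WWWWWWB
WWWWWWW
WWWWWWW
WWWWWWW
WWWWWWW
WWWWWWW
WWWWWWW
WWWWWWW
After op 4 paint(5,4,K):
WWWWWWB
WWWWWWW
WWWWWWW
WWWWWWW
WWWWWWW
WWWWKWW
WWWWWWW
WWWWWWW
After op 5 paint(6,6,B):
WWWWWWB
WWWWWWW
WWWWWWW
WWWWWWW
WWWWWWW
WWWWKWW
WWWWWWB
WWWWWWW

Answer: WWWWWWB
WWWWWWW
WWWWWWW
WWWWWWW
WWWWWWW
WWWWKWW
WWWWWWB
WWWWWWW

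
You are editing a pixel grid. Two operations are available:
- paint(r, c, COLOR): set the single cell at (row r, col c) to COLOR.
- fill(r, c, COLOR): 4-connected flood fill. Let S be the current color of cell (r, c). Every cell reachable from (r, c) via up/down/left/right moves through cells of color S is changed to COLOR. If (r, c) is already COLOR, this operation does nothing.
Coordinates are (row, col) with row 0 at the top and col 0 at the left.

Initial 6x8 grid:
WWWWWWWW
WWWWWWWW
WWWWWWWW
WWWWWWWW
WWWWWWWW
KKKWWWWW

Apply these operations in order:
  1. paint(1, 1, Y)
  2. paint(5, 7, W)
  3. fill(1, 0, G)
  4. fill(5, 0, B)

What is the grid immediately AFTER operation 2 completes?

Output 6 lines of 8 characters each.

After op 1 paint(1,1,Y):
WWWWWWWW
WYWWWWWW
WWWWWWWW
WWWWWWWW
WWWWWWWW
KKKWWWWW
After op 2 paint(5,7,W):
WWWWWWWW
WYWWWWWW
WWWWWWWW
WWWWWWWW
WWWWWWWW
KKKWWWWW

Answer: WWWWWWWW
WYWWWWWW
WWWWWWWW
WWWWWWWW
WWWWWWWW
KKKWWWWW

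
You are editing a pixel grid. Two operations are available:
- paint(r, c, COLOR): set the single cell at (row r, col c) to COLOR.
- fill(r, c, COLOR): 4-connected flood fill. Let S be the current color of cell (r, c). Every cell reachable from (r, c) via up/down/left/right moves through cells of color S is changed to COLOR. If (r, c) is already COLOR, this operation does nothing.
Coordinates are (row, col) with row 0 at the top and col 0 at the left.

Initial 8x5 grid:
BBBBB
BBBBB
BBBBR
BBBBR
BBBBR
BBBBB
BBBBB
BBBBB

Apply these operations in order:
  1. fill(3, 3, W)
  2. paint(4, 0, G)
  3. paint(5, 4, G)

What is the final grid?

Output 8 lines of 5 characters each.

Answer: WWWWW
WWWWW
WWWWR
WWWWR
GWWWR
WWWWG
WWWWW
WWWWW

Derivation:
After op 1 fill(3,3,W) [37 cells changed]:
WWWWW
WWWWW
WWWWR
WWWWR
WWWWR
WWWWW
WWWWW
WWWWW
After op 2 paint(4,0,G):
WWWWW
WWWWW
WWWWR
WWWWR
GWWWR
WWWWW
WWWWW
WWWWW
After op 3 paint(5,4,G):
WWWWW
WWWWW
WWWWR
WWWWR
GWWWR
WWWWG
WWWWW
WWWWW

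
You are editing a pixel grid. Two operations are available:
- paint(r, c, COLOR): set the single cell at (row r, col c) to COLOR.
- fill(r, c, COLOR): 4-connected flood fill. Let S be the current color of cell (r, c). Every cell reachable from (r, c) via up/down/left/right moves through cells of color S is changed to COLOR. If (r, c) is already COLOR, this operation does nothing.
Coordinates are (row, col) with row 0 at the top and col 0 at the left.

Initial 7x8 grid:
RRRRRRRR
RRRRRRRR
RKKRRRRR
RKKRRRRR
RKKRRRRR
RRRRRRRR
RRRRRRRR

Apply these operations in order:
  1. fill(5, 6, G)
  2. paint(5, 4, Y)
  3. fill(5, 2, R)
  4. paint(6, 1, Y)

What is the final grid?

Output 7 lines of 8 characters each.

Answer: RRRRRRRR
RRRRRRRR
RKKRRRRR
RKKRRRRR
RKKRRRRR
RRRRYRRR
RYRRRRRR

Derivation:
After op 1 fill(5,6,G) [50 cells changed]:
GGGGGGGG
GGGGGGGG
GKKGGGGG
GKKGGGGG
GKKGGGGG
GGGGGGGG
GGGGGGGG
After op 2 paint(5,4,Y):
GGGGGGGG
GGGGGGGG
GKKGGGGG
GKKGGGGG
GKKGGGGG
GGGGYGGG
GGGGGGGG
After op 3 fill(5,2,R) [49 cells changed]:
RRRRRRRR
RRRRRRRR
RKKRRRRR
RKKRRRRR
RKKRRRRR
RRRRYRRR
RRRRRRRR
After op 4 paint(6,1,Y):
RRRRRRRR
RRRRRRRR
RKKRRRRR
RKKRRRRR
RKKRRRRR
RRRRYRRR
RYRRRRRR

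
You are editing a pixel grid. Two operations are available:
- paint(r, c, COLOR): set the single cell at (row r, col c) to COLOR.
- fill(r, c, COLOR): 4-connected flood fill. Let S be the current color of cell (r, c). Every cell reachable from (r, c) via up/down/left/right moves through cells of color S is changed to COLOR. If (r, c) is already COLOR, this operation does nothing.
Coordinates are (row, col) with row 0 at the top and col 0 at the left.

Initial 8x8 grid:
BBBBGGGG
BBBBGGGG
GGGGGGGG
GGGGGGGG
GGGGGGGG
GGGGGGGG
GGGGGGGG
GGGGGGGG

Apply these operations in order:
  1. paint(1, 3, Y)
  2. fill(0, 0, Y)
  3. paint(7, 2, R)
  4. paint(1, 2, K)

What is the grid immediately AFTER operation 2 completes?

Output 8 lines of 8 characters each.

After op 1 paint(1,3,Y):
BBBBGGGG
BBBYGGGG
GGGGGGGG
GGGGGGGG
GGGGGGGG
GGGGGGGG
GGGGGGGG
GGGGGGGG
After op 2 fill(0,0,Y) [7 cells changed]:
YYYYGGGG
YYYYGGGG
GGGGGGGG
GGGGGGGG
GGGGGGGG
GGGGGGGG
GGGGGGGG
GGGGGGGG

Answer: YYYYGGGG
YYYYGGGG
GGGGGGGG
GGGGGGGG
GGGGGGGG
GGGGGGGG
GGGGGGGG
GGGGGGGG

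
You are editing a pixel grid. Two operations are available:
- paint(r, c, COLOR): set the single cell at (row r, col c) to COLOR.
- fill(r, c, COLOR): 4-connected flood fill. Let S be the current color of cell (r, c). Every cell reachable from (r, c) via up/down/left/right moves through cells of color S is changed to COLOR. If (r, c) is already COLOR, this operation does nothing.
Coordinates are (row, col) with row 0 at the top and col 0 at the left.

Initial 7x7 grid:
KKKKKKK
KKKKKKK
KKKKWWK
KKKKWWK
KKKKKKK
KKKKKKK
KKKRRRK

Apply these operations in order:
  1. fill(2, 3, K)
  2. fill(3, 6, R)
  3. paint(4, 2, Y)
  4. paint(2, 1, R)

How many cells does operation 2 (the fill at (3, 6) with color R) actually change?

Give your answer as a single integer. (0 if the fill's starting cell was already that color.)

Answer: 42

Derivation:
After op 1 fill(2,3,K) [0 cells changed]:
KKKKKKK
KKKKKKK
KKKKWWK
KKKKWWK
KKKKKKK
KKKKKKK
KKKRRRK
After op 2 fill(3,6,R) [42 cells changed]:
RRRRRRR
RRRRRRR
RRRRWWR
RRRRWWR
RRRRRRR
RRRRRRR
RRRRRRR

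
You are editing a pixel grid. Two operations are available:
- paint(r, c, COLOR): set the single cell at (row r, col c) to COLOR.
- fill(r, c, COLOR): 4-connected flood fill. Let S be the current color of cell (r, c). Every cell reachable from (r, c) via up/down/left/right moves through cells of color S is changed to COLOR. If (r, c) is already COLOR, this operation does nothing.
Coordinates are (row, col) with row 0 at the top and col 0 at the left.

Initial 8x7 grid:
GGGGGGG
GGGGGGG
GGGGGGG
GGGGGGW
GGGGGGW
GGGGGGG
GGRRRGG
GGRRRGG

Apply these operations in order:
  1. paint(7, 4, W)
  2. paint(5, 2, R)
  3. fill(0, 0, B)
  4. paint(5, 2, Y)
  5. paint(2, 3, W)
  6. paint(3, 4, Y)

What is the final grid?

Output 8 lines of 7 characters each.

Answer: BBBBBBB
BBBBBBB
BBBWBBB
BBBBYBW
BBBBBBW
BBYBBBB
BBRRRBB
BBRRWBB

Derivation:
After op 1 paint(7,4,W):
GGGGGGG
GGGGGGG
GGGGGGG
GGGGGGW
GGGGGGW
GGGGGGG
GGRRRGG
GGRRWGG
After op 2 paint(5,2,R):
GGGGGGG
GGGGGGG
GGGGGGG
GGGGGGW
GGGGGGW
GGRGGGG
GGRRRGG
GGRRWGG
After op 3 fill(0,0,B) [47 cells changed]:
BBBBBBB
BBBBBBB
BBBBBBB
BBBBBBW
BBBBBBW
BBRBBBB
BBRRRBB
BBRRWBB
After op 4 paint(5,2,Y):
BBBBBBB
BBBBBBB
BBBBBBB
BBBBBBW
BBBBBBW
BBYBBBB
BBRRRBB
BBRRWBB
After op 5 paint(2,3,W):
BBBBBBB
BBBBBBB
BBBWBBB
BBBBBBW
BBBBBBW
BBYBBBB
BBRRRBB
BBRRWBB
After op 6 paint(3,4,Y):
BBBBBBB
BBBBBBB
BBBWBBB
BBBBYBW
BBBBBBW
BBYBBBB
BBRRRBB
BBRRWBB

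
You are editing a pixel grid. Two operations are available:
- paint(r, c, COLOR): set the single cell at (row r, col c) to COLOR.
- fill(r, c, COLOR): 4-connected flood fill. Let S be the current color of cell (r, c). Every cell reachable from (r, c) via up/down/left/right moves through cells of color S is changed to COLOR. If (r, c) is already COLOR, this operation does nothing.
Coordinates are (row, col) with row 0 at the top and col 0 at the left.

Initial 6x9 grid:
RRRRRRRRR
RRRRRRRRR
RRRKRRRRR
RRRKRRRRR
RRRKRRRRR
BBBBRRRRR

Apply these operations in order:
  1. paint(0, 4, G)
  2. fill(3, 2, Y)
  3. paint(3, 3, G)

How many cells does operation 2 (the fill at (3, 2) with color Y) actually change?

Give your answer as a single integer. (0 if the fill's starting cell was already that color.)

After op 1 paint(0,4,G):
RRRRGRRRR
RRRRRRRRR
RRRKRRRRR
RRRKRRRRR
RRRKRRRRR
BBBBRRRRR
After op 2 fill(3,2,Y) [46 cells changed]:
YYYYGYYYY
YYYYYYYYY
YYYKYYYYY
YYYKYYYYY
YYYKYYYYY
BBBBYYYYY

Answer: 46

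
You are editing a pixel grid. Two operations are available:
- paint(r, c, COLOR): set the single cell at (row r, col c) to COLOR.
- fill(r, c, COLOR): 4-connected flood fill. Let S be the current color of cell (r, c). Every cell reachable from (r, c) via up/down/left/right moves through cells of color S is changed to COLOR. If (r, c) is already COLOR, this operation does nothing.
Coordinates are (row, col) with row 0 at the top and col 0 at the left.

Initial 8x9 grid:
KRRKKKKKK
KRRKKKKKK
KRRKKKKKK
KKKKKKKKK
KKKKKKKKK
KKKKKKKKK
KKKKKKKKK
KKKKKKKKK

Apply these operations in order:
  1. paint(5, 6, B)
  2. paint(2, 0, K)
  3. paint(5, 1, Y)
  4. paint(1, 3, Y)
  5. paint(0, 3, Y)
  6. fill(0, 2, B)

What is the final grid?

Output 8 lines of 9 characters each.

Answer: KBBYKKKKK
KBBYKKKKK
KBBKKKKKK
KKKKKKKKK
KKKKKKKKK
KYKKKKBKK
KKKKKKKKK
KKKKKKKKK

Derivation:
After op 1 paint(5,6,B):
KRRKKKKKK
KRRKKKKKK
KRRKKKKKK
KKKKKKKKK
KKKKKKKKK
KKKKKKBKK
KKKKKKKKK
KKKKKKKKK
After op 2 paint(2,0,K):
KRRKKKKKK
KRRKKKKKK
KRRKKKKKK
KKKKKKKKK
KKKKKKKKK
KKKKKKBKK
KKKKKKKKK
KKKKKKKKK
After op 3 paint(5,1,Y):
KRRKKKKKK
KRRKKKKKK
KRRKKKKKK
KKKKKKKKK
KKKKKKKKK
KYKKKKBKK
KKKKKKKKK
KKKKKKKKK
After op 4 paint(1,3,Y):
KRRKKKKKK
KRRYKKKKK
KRRKKKKKK
KKKKKKKKK
KKKKKKKKK
KYKKKKBKK
KKKKKKKKK
KKKKKKKKK
After op 5 paint(0,3,Y):
KRRYKKKKK
KRRYKKKKK
KRRKKKKKK
KKKKKKKKK
KKKKKKKKK
KYKKKKBKK
KKKKKKKKK
KKKKKKKKK
After op 6 fill(0,2,B) [6 cells changed]:
KBBYKKKKK
KBBYKKKKK
KBBKKKKKK
KKKKKKKKK
KKKKKKKKK
KYKKKKBKK
KKKKKKKKK
KKKKKKKKK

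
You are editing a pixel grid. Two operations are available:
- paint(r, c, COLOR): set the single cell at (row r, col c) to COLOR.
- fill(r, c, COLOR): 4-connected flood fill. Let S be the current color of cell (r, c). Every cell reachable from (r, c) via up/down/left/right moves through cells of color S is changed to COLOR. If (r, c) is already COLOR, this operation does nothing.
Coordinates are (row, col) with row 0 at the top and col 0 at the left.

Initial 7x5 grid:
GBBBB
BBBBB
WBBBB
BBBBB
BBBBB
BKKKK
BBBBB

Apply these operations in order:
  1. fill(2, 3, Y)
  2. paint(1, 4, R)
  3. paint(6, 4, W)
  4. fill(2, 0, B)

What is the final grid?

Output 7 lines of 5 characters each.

After op 1 fill(2,3,Y) [29 cells changed]:
GYYYY
YYYYY
WYYYY
YYYYY
YYYYY
YKKKK
YYYYY
After op 2 paint(1,4,R):
GYYYY
YYYYR
WYYYY
YYYYY
YYYYY
YKKKK
YYYYY
After op 3 paint(6,4,W):
GYYYY
YYYYR
WYYYY
YYYYY
YYYYY
YKKKK
YYYYW
After op 4 fill(2,0,B) [1 cells changed]:
GYYYY
YYYYR
BYYYY
YYYYY
YYYYY
YKKKK
YYYYW

Answer: GYYYY
YYYYR
BYYYY
YYYYY
YYYYY
YKKKK
YYYYW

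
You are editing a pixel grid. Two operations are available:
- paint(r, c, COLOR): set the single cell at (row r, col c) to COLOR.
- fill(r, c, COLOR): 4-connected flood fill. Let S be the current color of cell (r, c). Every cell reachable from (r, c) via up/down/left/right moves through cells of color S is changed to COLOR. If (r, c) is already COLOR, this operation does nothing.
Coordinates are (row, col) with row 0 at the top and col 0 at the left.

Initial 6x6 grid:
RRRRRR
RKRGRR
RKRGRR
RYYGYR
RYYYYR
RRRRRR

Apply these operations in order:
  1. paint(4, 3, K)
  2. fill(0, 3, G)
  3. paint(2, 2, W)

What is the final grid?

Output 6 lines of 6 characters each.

After op 1 paint(4,3,K):
RRRRRR
RKRGRR
RKRGRR
RYYGYR
RYYKYR
RRRRRR
After op 2 fill(0,3,G) [24 cells changed]:
GGGGGG
GKGGGG
GKGGGG
GYYGYG
GYYKYG
GGGGGG
After op 3 paint(2,2,W):
GGGGGG
GKGGGG
GKWGGG
GYYGYG
GYYKYG
GGGGGG

Answer: GGGGGG
GKGGGG
GKWGGG
GYYGYG
GYYKYG
GGGGGG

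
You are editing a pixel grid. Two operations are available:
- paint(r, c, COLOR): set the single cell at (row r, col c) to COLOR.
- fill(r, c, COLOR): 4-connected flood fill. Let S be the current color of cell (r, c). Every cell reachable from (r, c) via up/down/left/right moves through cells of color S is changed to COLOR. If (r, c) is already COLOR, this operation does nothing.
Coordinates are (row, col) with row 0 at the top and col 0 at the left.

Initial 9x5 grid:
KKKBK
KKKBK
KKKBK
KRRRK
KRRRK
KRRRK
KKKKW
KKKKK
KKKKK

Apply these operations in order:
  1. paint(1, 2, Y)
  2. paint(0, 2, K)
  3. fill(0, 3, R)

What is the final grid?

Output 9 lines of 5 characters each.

Answer: KKKRK
KKYRK
KKKRK
KRRRK
KRRRK
KRRRK
KKKKW
KKKKK
KKKKK

Derivation:
After op 1 paint(1,2,Y):
KKKBK
KKYBK
KKKBK
KRRRK
KRRRK
KRRRK
KKKKW
KKKKK
KKKKK
After op 2 paint(0,2,K):
KKKBK
KKYBK
KKKBK
KRRRK
KRRRK
KRRRK
KKKKW
KKKKK
KKKKK
After op 3 fill(0,3,R) [3 cells changed]:
KKKRK
KKYRK
KKKRK
KRRRK
KRRRK
KRRRK
KKKKW
KKKKK
KKKKK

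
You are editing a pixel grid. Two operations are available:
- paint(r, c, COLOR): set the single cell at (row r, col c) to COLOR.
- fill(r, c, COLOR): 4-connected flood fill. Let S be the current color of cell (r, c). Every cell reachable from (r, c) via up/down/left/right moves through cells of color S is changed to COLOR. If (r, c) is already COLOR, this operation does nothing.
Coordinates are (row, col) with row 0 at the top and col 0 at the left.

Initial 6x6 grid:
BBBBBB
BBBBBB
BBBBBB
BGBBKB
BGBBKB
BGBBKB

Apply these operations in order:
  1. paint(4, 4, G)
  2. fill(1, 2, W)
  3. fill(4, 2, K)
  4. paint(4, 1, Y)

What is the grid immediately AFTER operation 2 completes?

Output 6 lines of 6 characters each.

After op 1 paint(4,4,G):
BBBBBB
BBBBBB
BBBBBB
BGBBKB
BGBBGB
BGBBKB
After op 2 fill(1,2,W) [30 cells changed]:
WWWWWW
WWWWWW
WWWWWW
WGWWKW
WGWWGW
WGWWKW

Answer: WWWWWW
WWWWWW
WWWWWW
WGWWKW
WGWWGW
WGWWKW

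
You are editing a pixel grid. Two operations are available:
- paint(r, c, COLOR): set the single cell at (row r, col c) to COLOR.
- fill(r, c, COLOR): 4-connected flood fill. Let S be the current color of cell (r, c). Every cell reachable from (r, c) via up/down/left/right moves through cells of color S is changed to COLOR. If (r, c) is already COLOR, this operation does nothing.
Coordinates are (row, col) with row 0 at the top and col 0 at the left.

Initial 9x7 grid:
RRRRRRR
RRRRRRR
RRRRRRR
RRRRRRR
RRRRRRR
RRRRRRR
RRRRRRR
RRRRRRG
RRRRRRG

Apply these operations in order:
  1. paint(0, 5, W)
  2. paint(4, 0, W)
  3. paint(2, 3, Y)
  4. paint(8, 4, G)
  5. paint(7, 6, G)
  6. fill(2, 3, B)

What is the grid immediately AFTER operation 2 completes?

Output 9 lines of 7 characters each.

Answer: RRRRRWR
RRRRRRR
RRRRRRR
RRRRRRR
WRRRRRR
RRRRRRR
RRRRRRR
RRRRRRG
RRRRRRG

Derivation:
After op 1 paint(0,5,W):
RRRRRWR
RRRRRRR
RRRRRRR
RRRRRRR
RRRRRRR
RRRRRRR
RRRRRRR
RRRRRRG
RRRRRRG
After op 2 paint(4,0,W):
RRRRRWR
RRRRRRR
RRRRRRR
RRRRRRR
WRRRRRR
RRRRRRR
RRRRRRR
RRRRRRG
RRRRRRG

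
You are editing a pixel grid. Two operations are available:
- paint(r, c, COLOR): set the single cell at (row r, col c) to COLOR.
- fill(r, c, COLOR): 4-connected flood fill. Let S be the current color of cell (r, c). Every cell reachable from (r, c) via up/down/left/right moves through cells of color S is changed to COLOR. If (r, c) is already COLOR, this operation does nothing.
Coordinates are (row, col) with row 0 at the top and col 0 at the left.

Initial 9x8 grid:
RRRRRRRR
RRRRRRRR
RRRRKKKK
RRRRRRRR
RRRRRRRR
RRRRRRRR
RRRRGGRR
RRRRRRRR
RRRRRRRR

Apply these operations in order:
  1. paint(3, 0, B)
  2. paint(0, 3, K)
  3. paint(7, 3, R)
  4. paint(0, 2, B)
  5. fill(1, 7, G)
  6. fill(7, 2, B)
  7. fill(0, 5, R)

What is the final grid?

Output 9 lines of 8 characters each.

After op 1 paint(3,0,B):
RRRRRRRR
RRRRRRRR
RRRRKKKK
BRRRRRRR
RRRRRRRR
RRRRRRRR
RRRRGGRR
RRRRRRRR
RRRRRRRR
After op 2 paint(0,3,K):
RRRKRRRR
RRRRRRRR
RRRRKKKK
BRRRRRRR
RRRRRRRR
RRRRRRRR
RRRRGGRR
RRRRRRRR
RRRRRRRR
After op 3 paint(7,3,R):
RRRKRRRR
RRRRRRRR
RRRRKKKK
BRRRRRRR
RRRRRRRR
RRRRRRRR
RRRRGGRR
RRRRRRRR
RRRRRRRR
After op 4 paint(0,2,B):
RRBKRRRR
RRRRRRRR
RRRRKKKK
BRRRRRRR
RRRRRRRR
RRRRRRRR
RRRRGGRR
RRRRRRRR
RRRRRRRR
After op 5 fill(1,7,G) [63 cells changed]:
GGBKGGGG
GGGGGGGG
GGGGKKKK
BGGGGGGG
GGGGGGGG
GGGGGGGG
GGGGGGGG
GGGGGGGG
GGGGGGGG
After op 6 fill(7,2,B) [65 cells changed]:
BBBKBBBB
BBBBBBBB
BBBBKKKK
BBBBBBBB
BBBBBBBB
BBBBBBBB
BBBBBBBB
BBBBBBBB
BBBBBBBB
After op 7 fill(0,5,R) [67 cells changed]:
RRRKRRRR
RRRRRRRR
RRRRKKKK
RRRRRRRR
RRRRRRRR
RRRRRRRR
RRRRRRRR
RRRRRRRR
RRRRRRRR

Answer: RRRKRRRR
RRRRRRRR
RRRRKKKK
RRRRRRRR
RRRRRRRR
RRRRRRRR
RRRRRRRR
RRRRRRRR
RRRRRRRR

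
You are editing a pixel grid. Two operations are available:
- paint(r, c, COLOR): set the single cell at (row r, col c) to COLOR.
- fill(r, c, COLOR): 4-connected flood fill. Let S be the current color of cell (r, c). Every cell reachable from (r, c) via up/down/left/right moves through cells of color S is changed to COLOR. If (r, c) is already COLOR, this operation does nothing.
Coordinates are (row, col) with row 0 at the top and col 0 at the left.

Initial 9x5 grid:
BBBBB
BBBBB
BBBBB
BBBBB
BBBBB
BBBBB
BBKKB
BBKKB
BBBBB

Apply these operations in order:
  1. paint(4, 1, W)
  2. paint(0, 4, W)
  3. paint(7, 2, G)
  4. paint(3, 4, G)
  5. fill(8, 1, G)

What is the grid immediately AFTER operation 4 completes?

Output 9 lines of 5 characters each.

Answer: BBBBW
BBBBB
BBBBB
BBBBG
BWBBB
BBBBB
BBKKB
BBGKB
BBBBB

Derivation:
After op 1 paint(4,1,W):
BBBBB
BBBBB
BBBBB
BBBBB
BWBBB
BBBBB
BBKKB
BBKKB
BBBBB
After op 2 paint(0,4,W):
BBBBW
BBBBB
BBBBB
BBBBB
BWBBB
BBBBB
BBKKB
BBKKB
BBBBB
After op 3 paint(7,2,G):
BBBBW
BBBBB
BBBBB
BBBBB
BWBBB
BBBBB
BBKKB
BBGKB
BBBBB
After op 4 paint(3,4,G):
BBBBW
BBBBB
BBBBB
BBBBG
BWBBB
BBBBB
BBKKB
BBGKB
BBBBB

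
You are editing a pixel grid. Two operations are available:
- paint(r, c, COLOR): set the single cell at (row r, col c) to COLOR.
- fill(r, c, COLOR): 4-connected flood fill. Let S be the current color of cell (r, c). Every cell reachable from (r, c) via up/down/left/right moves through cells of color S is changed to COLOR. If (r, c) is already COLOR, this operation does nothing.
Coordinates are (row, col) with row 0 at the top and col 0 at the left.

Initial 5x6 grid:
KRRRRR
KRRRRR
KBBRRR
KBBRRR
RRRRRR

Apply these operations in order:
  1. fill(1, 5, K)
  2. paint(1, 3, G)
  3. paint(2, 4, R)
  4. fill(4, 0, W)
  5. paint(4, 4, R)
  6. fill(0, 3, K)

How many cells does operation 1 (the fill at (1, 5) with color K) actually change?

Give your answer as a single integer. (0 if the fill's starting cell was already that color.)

After op 1 fill(1,5,K) [22 cells changed]:
KKKKKK
KKKKKK
KBBKKK
KBBKKK
KKKKKK

Answer: 22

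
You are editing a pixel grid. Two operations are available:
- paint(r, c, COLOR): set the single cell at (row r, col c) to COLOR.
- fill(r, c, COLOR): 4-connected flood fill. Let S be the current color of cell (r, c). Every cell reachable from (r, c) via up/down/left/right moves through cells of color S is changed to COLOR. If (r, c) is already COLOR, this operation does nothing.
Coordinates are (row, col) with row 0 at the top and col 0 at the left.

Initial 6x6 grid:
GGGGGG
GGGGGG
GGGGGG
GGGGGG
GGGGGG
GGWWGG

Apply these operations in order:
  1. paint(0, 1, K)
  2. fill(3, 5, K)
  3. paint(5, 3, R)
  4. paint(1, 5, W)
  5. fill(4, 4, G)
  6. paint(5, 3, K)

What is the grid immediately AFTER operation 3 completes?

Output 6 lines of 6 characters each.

Answer: KKKKKK
KKKKKK
KKKKKK
KKKKKK
KKKKKK
KKWRKK

Derivation:
After op 1 paint(0,1,K):
GKGGGG
GGGGGG
GGGGGG
GGGGGG
GGGGGG
GGWWGG
After op 2 fill(3,5,K) [33 cells changed]:
KKKKKK
KKKKKK
KKKKKK
KKKKKK
KKKKKK
KKWWKK
After op 3 paint(5,3,R):
KKKKKK
KKKKKK
KKKKKK
KKKKKK
KKKKKK
KKWRKK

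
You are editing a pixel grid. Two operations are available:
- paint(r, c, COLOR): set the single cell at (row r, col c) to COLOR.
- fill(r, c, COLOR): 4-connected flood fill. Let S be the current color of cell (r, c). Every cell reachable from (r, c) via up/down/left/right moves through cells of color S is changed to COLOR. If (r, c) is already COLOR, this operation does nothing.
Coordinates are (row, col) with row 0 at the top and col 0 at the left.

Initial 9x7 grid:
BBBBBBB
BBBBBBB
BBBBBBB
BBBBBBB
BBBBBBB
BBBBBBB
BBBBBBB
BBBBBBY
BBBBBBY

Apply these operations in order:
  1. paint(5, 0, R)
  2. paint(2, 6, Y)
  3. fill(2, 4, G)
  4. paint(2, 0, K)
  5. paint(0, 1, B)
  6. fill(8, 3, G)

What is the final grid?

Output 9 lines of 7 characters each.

Answer: GBGGGGG
GGGGGGG
KGGGGGY
GGGGGGG
GGGGGGG
RGGGGGG
GGGGGGG
GGGGGGY
GGGGGGY

Derivation:
After op 1 paint(5,0,R):
BBBBBBB
BBBBBBB
BBBBBBB
BBBBBBB
BBBBBBB
RBBBBBB
BBBBBBB
BBBBBBY
BBBBBBY
After op 2 paint(2,6,Y):
BBBBBBB
BBBBBBB
BBBBBBY
BBBBBBB
BBBBBBB
RBBBBBB
BBBBBBB
BBBBBBY
BBBBBBY
After op 3 fill(2,4,G) [59 cells changed]:
GGGGGGG
GGGGGGG
GGGGGGY
GGGGGGG
GGGGGGG
RGGGGGG
GGGGGGG
GGGGGGY
GGGGGGY
After op 4 paint(2,0,K):
GGGGGGG
GGGGGGG
KGGGGGY
GGGGGGG
GGGGGGG
RGGGGGG
GGGGGGG
GGGGGGY
GGGGGGY
After op 5 paint(0,1,B):
GBGGGGG
GGGGGGG
KGGGGGY
GGGGGGG
GGGGGGG
RGGGGGG
GGGGGGG
GGGGGGY
GGGGGGY
After op 6 fill(8,3,G) [0 cells changed]:
GBGGGGG
GGGGGGG
KGGGGGY
GGGGGGG
GGGGGGG
RGGGGGG
GGGGGGG
GGGGGGY
GGGGGGY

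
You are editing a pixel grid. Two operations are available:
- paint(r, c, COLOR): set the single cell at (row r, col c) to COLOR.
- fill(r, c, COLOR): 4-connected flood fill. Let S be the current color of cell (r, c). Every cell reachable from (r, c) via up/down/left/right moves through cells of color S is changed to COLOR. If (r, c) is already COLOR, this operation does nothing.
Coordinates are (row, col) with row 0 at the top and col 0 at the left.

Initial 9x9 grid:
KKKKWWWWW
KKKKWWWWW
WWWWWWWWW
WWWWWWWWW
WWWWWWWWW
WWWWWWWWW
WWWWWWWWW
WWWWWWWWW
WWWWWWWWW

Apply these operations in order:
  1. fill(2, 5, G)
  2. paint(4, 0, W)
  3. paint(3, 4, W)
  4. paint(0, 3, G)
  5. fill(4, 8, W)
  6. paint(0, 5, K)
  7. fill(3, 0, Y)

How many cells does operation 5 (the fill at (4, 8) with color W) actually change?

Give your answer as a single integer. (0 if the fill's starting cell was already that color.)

After op 1 fill(2,5,G) [73 cells changed]:
KKKKGGGGG
KKKKGGGGG
GGGGGGGGG
GGGGGGGGG
GGGGGGGGG
GGGGGGGGG
GGGGGGGGG
GGGGGGGGG
GGGGGGGGG
After op 2 paint(4,0,W):
KKKKGGGGG
KKKKGGGGG
GGGGGGGGG
GGGGGGGGG
WGGGGGGGG
GGGGGGGGG
GGGGGGGGG
GGGGGGGGG
GGGGGGGGG
After op 3 paint(3,4,W):
KKKKGGGGG
KKKKGGGGG
GGGGGGGGG
GGGGWGGGG
WGGGGGGGG
GGGGGGGGG
GGGGGGGGG
GGGGGGGGG
GGGGGGGGG
After op 4 paint(0,3,G):
KKKGGGGGG
KKKKGGGGG
GGGGGGGGG
GGGGWGGGG
WGGGGGGGG
GGGGGGGGG
GGGGGGGGG
GGGGGGGGG
GGGGGGGGG
After op 5 fill(4,8,W) [72 cells changed]:
KKKWWWWWW
KKKKWWWWW
WWWWWWWWW
WWWWWWWWW
WWWWWWWWW
WWWWWWWWW
WWWWWWWWW
WWWWWWWWW
WWWWWWWWW

Answer: 72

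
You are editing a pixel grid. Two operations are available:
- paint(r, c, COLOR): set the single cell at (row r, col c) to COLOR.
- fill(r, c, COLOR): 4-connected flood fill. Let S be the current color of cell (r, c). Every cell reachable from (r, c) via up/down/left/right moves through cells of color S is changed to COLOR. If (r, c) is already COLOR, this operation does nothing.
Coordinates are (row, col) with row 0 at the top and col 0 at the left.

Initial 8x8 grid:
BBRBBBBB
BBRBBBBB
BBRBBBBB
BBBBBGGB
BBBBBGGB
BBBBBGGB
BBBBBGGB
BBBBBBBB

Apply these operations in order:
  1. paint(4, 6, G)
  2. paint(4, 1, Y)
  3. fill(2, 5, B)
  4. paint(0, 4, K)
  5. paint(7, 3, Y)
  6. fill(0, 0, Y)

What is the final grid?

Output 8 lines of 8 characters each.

Answer: YYRYKYYY
YYRYYYYY
YYRYYYYY
YYYYYGGY
YYYYYGGY
YYYYYGGY
YYYYYGGY
YYYYYYYY

Derivation:
After op 1 paint(4,6,G):
BBRBBBBB
BBRBBBBB
BBRBBBBB
BBBBBGGB
BBBBBGGB
BBBBBGGB
BBBBBGGB
BBBBBBBB
After op 2 paint(4,1,Y):
BBRBBBBB
BBRBBBBB
BBRBBBBB
BBBBBGGB
BYBBBGGB
BBBBBGGB
BBBBBGGB
BBBBBBBB
After op 3 fill(2,5,B) [0 cells changed]:
BBRBBBBB
BBRBBBBB
BBRBBBBB
BBBBBGGB
BYBBBGGB
BBBBBGGB
BBBBBGGB
BBBBBBBB
After op 4 paint(0,4,K):
BBRBKBBB
BBRBBBBB
BBRBBBBB
BBBBBGGB
BYBBBGGB
BBBBBGGB
BBBBBGGB
BBBBBBBB
After op 5 paint(7,3,Y):
BBRBKBBB
BBRBBBBB
BBRBBBBB
BBBBBGGB
BYBBBGGB
BBBBBGGB
BBBBBGGB
BBBYBBBB
After op 6 fill(0,0,Y) [50 cells changed]:
YYRYKYYY
YYRYYYYY
YYRYYYYY
YYYYYGGY
YYYYYGGY
YYYYYGGY
YYYYYGGY
YYYYYYYY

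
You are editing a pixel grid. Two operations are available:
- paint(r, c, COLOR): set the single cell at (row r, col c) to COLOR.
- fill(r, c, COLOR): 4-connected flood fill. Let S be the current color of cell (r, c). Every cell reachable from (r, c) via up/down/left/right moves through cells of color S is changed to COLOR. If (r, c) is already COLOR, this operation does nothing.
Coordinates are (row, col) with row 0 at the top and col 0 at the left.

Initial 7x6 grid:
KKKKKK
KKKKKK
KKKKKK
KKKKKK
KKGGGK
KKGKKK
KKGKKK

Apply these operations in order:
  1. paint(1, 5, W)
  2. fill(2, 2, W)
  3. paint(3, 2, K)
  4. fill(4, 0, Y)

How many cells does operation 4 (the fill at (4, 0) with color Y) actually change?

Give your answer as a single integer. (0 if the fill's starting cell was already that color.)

After op 1 paint(1,5,W):
KKKKKK
KKKKKW
KKKKKK
KKKKKK
KKGGGK
KKGKKK
KKGKKK
After op 2 fill(2,2,W) [36 cells changed]:
WWWWWW
WWWWWW
WWWWWW
WWWWWW
WWGGGW
WWGWWW
WWGWWW
After op 3 paint(3,2,K):
WWWWWW
WWWWWW
WWWWWW
WWKWWW
WWGGGW
WWGWWW
WWGWWW
After op 4 fill(4,0,Y) [36 cells changed]:
YYYYYY
YYYYYY
YYYYYY
YYKYYY
YYGGGY
YYGYYY
YYGYYY

Answer: 36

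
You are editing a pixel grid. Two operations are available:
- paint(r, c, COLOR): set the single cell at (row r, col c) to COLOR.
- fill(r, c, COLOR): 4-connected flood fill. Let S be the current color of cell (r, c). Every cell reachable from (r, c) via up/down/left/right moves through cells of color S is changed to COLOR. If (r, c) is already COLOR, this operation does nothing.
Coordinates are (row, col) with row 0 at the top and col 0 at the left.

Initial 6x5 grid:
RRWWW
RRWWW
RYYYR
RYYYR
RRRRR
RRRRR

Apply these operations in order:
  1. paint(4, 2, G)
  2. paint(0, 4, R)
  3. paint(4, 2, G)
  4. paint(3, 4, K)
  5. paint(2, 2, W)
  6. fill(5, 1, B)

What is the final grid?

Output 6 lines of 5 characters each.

After op 1 paint(4,2,G):
RRWWW
RRWWW
RYYYR
RYYYR
RRGRR
RRRRR
After op 2 paint(0,4,R):
RRWWR
RRWWW
RYYYR
RYYYR
RRGRR
RRRRR
After op 3 paint(4,2,G):
RRWWR
RRWWW
RYYYR
RYYYR
RRGRR
RRRRR
After op 4 paint(3,4,K):
RRWWR
RRWWW
RYYYR
RYYYK
RRGRR
RRRRR
After op 5 paint(2,2,W):
RRWWR
RRWWW
RYWYR
RYYYK
RRGRR
RRRRR
After op 6 fill(5,1,B) [15 cells changed]:
BBWWR
BBWWW
BYWYR
BYYYK
BBGBB
BBBBB

Answer: BBWWR
BBWWW
BYWYR
BYYYK
BBGBB
BBBBB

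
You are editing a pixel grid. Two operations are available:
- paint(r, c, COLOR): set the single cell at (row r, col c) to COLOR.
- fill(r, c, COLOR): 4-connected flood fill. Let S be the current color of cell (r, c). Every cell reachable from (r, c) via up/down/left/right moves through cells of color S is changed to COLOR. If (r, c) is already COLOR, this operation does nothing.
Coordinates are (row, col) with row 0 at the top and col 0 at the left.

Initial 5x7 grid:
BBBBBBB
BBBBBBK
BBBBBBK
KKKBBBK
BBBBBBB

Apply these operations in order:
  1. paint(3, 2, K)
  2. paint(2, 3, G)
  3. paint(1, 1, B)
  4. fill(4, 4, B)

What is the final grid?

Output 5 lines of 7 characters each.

Answer: BBBBBBB
BBBBBBK
BBBGBBK
KKKBBBK
BBBBBBB

Derivation:
After op 1 paint(3,2,K):
BBBBBBB
BBBBBBK
BBBBBBK
KKKBBBK
BBBBBBB
After op 2 paint(2,3,G):
BBBBBBB
BBBBBBK
BBBGBBK
KKKBBBK
BBBBBBB
After op 3 paint(1,1,B):
BBBBBBB
BBBBBBK
BBBGBBK
KKKBBBK
BBBBBBB
After op 4 fill(4,4,B) [0 cells changed]:
BBBBBBB
BBBBBBK
BBBGBBK
KKKBBBK
BBBBBBB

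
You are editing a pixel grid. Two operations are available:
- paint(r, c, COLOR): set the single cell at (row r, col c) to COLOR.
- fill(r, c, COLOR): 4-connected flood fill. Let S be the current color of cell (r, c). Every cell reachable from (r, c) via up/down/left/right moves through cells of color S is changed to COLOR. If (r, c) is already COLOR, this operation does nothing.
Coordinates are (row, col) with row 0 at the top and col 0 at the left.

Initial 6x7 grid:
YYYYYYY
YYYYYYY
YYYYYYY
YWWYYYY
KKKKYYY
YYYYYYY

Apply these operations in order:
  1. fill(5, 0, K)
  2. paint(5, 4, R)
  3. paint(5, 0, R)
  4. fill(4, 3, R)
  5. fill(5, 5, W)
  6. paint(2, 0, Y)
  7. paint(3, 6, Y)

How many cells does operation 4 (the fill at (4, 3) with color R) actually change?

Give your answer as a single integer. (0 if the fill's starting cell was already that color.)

Answer: 38

Derivation:
After op 1 fill(5,0,K) [36 cells changed]:
KKKKKKK
KKKKKKK
KKKKKKK
KWWKKKK
KKKKKKK
KKKKKKK
After op 2 paint(5,4,R):
KKKKKKK
KKKKKKK
KKKKKKK
KWWKKKK
KKKKKKK
KKKKRKK
After op 3 paint(5,0,R):
KKKKKKK
KKKKKKK
KKKKKKK
KWWKKKK
KKKKKKK
RKKKRKK
After op 4 fill(4,3,R) [38 cells changed]:
RRRRRRR
RRRRRRR
RRRRRRR
RWWRRRR
RRRRRRR
RRRRRRR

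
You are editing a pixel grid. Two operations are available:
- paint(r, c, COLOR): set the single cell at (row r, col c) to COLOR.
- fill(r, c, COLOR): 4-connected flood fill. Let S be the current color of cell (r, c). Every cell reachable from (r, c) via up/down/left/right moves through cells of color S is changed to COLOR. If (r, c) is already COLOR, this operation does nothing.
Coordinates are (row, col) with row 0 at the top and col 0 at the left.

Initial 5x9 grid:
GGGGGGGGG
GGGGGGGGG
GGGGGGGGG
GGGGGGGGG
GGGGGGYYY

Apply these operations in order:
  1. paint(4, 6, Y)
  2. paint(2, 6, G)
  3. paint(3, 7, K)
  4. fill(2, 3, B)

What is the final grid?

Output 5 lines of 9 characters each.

After op 1 paint(4,6,Y):
GGGGGGGGG
GGGGGGGGG
GGGGGGGGG
GGGGGGGGG
GGGGGGYYY
After op 2 paint(2,6,G):
GGGGGGGGG
GGGGGGGGG
GGGGGGGGG
GGGGGGGGG
GGGGGGYYY
After op 3 paint(3,7,K):
GGGGGGGGG
GGGGGGGGG
GGGGGGGGG
GGGGGGGKG
GGGGGGYYY
After op 4 fill(2,3,B) [41 cells changed]:
BBBBBBBBB
BBBBBBBBB
BBBBBBBBB
BBBBBBBKB
BBBBBBYYY

Answer: BBBBBBBBB
BBBBBBBBB
BBBBBBBBB
BBBBBBBKB
BBBBBBYYY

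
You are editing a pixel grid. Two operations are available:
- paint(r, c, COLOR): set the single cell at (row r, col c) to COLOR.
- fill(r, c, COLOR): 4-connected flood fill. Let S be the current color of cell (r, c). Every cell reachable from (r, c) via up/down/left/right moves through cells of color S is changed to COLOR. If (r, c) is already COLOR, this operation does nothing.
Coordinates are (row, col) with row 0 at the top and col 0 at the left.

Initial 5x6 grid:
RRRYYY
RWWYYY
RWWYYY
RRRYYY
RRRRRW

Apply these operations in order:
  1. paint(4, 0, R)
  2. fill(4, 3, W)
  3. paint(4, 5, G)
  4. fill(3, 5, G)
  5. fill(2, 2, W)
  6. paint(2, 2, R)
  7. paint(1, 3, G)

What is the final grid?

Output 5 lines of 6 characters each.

Answer: WWWGGG
WWWGGG
WWRGGG
WWWGGG
WWWWWG

Derivation:
After op 1 paint(4,0,R):
RRRYYY
RWWYYY
RWWYYY
RRRYYY
RRRRRW
After op 2 fill(4,3,W) [13 cells changed]:
WWWYYY
WWWYYY
WWWYYY
WWWYYY
WWWWWW
After op 3 paint(4,5,G):
WWWYYY
WWWYYY
WWWYYY
WWWYYY
WWWWWG
After op 4 fill(3,5,G) [12 cells changed]:
WWWGGG
WWWGGG
WWWGGG
WWWGGG
WWWWWG
After op 5 fill(2,2,W) [0 cells changed]:
WWWGGG
WWWGGG
WWWGGG
WWWGGG
WWWWWG
After op 6 paint(2,2,R):
WWWGGG
WWWGGG
WWRGGG
WWWGGG
WWWWWG
After op 7 paint(1,3,G):
WWWGGG
WWWGGG
WWRGGG
WWWGGG
WWWWWG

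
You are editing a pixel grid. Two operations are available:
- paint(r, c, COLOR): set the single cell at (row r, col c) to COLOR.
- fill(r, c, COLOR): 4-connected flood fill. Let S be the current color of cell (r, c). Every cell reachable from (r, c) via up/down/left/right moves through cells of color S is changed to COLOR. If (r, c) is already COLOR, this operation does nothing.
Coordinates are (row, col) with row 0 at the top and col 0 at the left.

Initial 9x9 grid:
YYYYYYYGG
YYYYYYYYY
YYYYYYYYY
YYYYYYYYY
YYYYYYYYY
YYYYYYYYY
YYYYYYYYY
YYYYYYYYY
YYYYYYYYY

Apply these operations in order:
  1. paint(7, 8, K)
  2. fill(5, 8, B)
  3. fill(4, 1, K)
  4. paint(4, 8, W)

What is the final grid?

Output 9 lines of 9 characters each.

Answer: KKKKKKKGG
KKKKKKKKK
KKKKKKKKK
KKKKKKKKK
KKKKKKKKW
KKKKKKKKK
KKKKKKKKK
KKKKKKKKK
KKKKKKKKK

Derivation:
After op 1 paint(7,8,K):
YYYYYYYGG
YYYYYYYYY
YYYYYYYYY
YYYYYYYYY
YYYYYYYYY
YYYYYYYYY
YYYYYYYYY
YYYYYYYYK
YYYYYYYYY
After op 2 fill(5,8,B) [78 cells changed]:
BBBBBBBGG
BBBBBBBBB
BBBBBBBBB
BBBBBBBBB
BBBBBBBBB
BBBBBBBBB
BBBBBBBBB
BBBBBBBBK
BBBBBBBBB
After op 3 fill(4,1,K) [78 cells changed]:
KKKKKKKGG
KKKKKKKKK
KKKKKKKKK
KKKKKKKKK
KKKKKKKKK
KKKKKKKKK
KKKKKKKKK
KKKKKKKKK
KKKKKKKKK
After op 4 paint(4,8,W):
KKKKKKKGG
KKKKKKKKK
KKKKKKKKK
KKKKKKKKK
KKKKKKKKW
KKKKKKKKK
KKKKKKKKK
KKKKKKKKK
KKKKKKKKK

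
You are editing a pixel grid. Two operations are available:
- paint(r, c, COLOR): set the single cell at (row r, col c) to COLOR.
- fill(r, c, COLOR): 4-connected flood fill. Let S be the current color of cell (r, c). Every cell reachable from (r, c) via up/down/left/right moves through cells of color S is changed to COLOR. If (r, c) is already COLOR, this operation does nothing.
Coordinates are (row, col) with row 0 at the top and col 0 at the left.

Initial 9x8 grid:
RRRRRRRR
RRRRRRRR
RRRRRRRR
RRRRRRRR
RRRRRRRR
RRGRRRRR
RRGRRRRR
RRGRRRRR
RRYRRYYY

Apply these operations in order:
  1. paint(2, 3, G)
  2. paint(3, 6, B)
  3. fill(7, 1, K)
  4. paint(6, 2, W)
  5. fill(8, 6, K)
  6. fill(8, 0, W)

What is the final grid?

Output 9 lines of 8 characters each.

Answer: WWWWWWWW
WWWWWWWW
WWWGWWWW
WWWWWWBW
WWWWWWWW
WWGWWWWW
WWWWWWWW
WWGWWWWW
WWYWWWWW

Derivation:
After op 1 paint(2,3,G):
RRRRRRRR
RRRRRRRR
RRRGRRRR
RRRRRRRR
RRRRRRRR
RRGRRRRR
RRGRRRRR
RRGRRRRR
RRYRRYYY
After op 2 paint(3,6,B):
RRRRRRRR
RRRRRRRR
RRRGRRRR
RRRRRRBR
RRRRRRRR
RRGRRRRR
RRGRRRRR
RRGRRRRR
RRYRRYYY
After op 3 fill(7,1,K) [63 cells changed]:
KKKKKKKK
KKKKKKKK
KKKGKKKK
KKKKKKBK
KKKKKKKK
KKGKKKKK
KKGKKKKK
KKGKKKKK
KKYKKYYY
After op 4 paint(6,2,W):
KKKKKKKK
KKKKKKKK
KKKGKKKK
KKKKKKBK
KKKKKKKK
KKGKKKKK
KKWKKKKK
KKGKKKKK
KKYKKYYY
After op 5 fill(8,6,K) [3 cells changed]:
KKKKKKKK
KKKKKKKK
KKKGKKKK
KKKKKKBK
KKKKKKKK
KKGKKKKK
KKWKKKKK
KKGKKKKK
KKYKKKKK
After op 6 fill(8,0,W) [66 cells changed]:
WWWWWWWW
WWWWWWWW
WWWGWWWW
WWWWWWBW
WWWWWWWW
WWGWWWWW
WWWWWWWW
WWGWWWWW
WWYWWWWW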